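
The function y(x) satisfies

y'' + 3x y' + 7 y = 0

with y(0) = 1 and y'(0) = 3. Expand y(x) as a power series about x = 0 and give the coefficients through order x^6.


Ansatz: y(x) = sum_{n>=0} a_n x^n, so y'(x) = sum_{n>=1} n a_n x^(n-1) and y''(x) = sum_{n>=2} n(n-1) a_n x^(n-2).
Substitute into P(x) y'' + Q(x) y' + R(x) y = 0 with P(x) = 1, Q(x) = 3x, R(x) = 7, and match powers of x.
Initial conditions: a_0 = 1, a_1 = 3.
Setting the coefficient of each power of x to zero and solving order by order (substituting the coefficients already found):
  x^0: 2 a_2 + 7 a_0 = 0  ->  2 a_2 = -7 a_0 = -7  ->  a_2 = -7/2
  x^1: 6 a_3 + 10 a_1 = 0  ->  6 a_3 = -10 a_1 = -30  ->  a_3 = -5
  x^2: 12 a_4 + 13 a_2 = 0  ->  12 a_4 = -13 a_2 = 91/2  ->  a_4 = 91/24
  x^3: 20 a_5 + 16 a_3 = 0  ->  20 a_5 = -16 a_3 = 80  ->  a_5 = 4
  x^4: 30 a_6 + 19 a_4 = 0  ->  30 a_6 = -19 a_4 = -1729/24  ->  a_6 = -1729/720
Truncated series: y(x) = 1 + 3 x - (7/2) x^2 - 5 x^3 + (91/24) x^4 + 4 x^5 - (1729/720) x^6 + O(x^7).

a_0 = 1; a_1 = 3; a_2 = -7/2; a_3 = -5; a_4 = 91/24; a_5 = 4; a_6 = -1729/720


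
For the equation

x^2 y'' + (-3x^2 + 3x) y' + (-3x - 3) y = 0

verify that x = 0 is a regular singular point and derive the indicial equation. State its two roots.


Divide by x^2 to reach normal form y'' + P_1(x) y' + P_2(x) y = 0 with P_1(x) = -3 + 3/x and P_2(x) = -3/x - 3/x^2.
x = 0 is a singular point because the y'-coefficient -3 + 3/x has a pole at x = 0 and the y-coefficient -3/x - 3/x^2 has a pole at x = 0.
It is a regular singular point because x P_1(x) = p(x) = 3 - 3x and x^2 P_2(x) = q(x) = -3x - 3 are polynomials, hence analytic at x = 0.
p(0) = 3,  q(0) = -3.
Indicial equation: r(r-1) + p(0) r + q(0) = 0, i.e. r^2 + (p(0) - 1) r + q(0) = 0, i.e. r^2 + 2 r - 3 = 0.
Discriminant: (2)^2 - 4(-3) = 16, so r = (-2 ± 4)/2.
Solving: r_1 = 1, r_2 = -3.

indicial: r^2 + 2 r - 3 = 0; roots r_1 = 1, r_2 = -3


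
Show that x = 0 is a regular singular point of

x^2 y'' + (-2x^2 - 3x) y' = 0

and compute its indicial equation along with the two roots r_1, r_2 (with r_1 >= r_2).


Divide by x^2 to reach normal form y'' + P_1(x) y' + P_2(x) y = 0 with P_1(x) = -2 - 3/x and P_2(x) = 0.
x = 0 is a singular point because the y'-coefficient -2 - 3/x has a pole at x = 0.
It is a regular singular point because x P_1(x) = p(x) = -2x - 3 and x^2 P_2(x) = q(x) = 0 are polynomials, hence analytic at x = 0.
p(0) = -3,  q(0) = 0.
Indicial equation: r(r-1) + p(0) r + q(0) = 0, i.e. r^2 + (p(0) - 1) r + q(0) = 0, i.e. r^2 - 4 r = 0.
Discriminant: (-4)^2 - 4(0) = 16, so r = (4 ± 4)/2.
Solving: r_1 = 4, r_2 = 0.

indicial: r^2 - 4 r = 0; roots r_1 = 4, r_2 = 0


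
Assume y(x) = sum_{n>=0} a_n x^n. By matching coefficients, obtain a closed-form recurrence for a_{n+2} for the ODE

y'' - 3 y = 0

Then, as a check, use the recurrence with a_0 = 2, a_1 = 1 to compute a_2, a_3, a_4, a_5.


Substitute y = sum_n a_n x^n into y'' + (const) y = 0.
y''(x) = sum_{n>=0} (n+2)(n+1) a_{n+2} x^n.
The ODE becomes sum_n [(n+2)(n+1) a_{n+2} - 3 a_n] x^n = 0.
Setting each coefficient to zero gives the recurrence:
  (n+2)(n+1) a_{n+2} - 3 a_n = 0,
  a_{n+2} = 3 / ((n+1)(n+2)) a_n.

Check with a_0 = 2, a_1 = 1 (apply the recurrence for n = 0, 1, 2, 3): a_0 = 2, a_1 = 1, a_2 = 3, a_3 = 1/2, a_4 = 3/4, a_5 = 3/40.

a_{n+2} = 3/((n+1)(n+2)) * a_n; check: a_0 = 2, a_1 = 1, a_2 = 3, a_3 = 1/2, a_4 = 3/4, a_5 = 3/40


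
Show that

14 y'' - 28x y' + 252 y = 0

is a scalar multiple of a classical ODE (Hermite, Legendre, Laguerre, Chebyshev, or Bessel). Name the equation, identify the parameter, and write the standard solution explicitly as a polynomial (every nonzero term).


All three coefficients share the factor 14; dividing through by 14 gives  y'' - 2x y' + 18 y = 0.
This matches the Hermite equation y'' - 2x y' + 2n y = 0 with 2n = 18, so n = 9; the polynomial solution is H_9(x).
With y = sum_k a_k x^k, matching x^k gives (k+2)(k+1) a_{k+2} = 2(k - n) a_k = 2(k - 9) a_k. The right side vanishes at k = 9, so the series with the parity of 9 terminates at degree 9.
Standard normalization: leading coefficient of H_n is 2^n, so a_9 = 2^9 = 512. Work downward with a_k = (k+1)(k+2) a_{k+2} / (2(k - n)):
  a_7 = (8)(9)(512) / (2(7 - 9)) = 36864/(-4) = -9216
  a_5 = (6)(7)(-9216) / (2(5 - 9)) = -387072/(-8) = 48384
  a_3 = (4)(5)(48384) / (2(3 - 9)) = 967680/(-12) = -80640
  a_1 = (2)(3)(-80640) / (2(1 - 9)) = -483840/(-16) = 30240
Hence H_9(x) = 512 x^9 - 9216 x^7 + 48384 x^5 - 80640 x^3 + 30240 x.

H_9(x); series = 512 x^9 - 9216 x^7 + 48384 x^5 - 80640 x^3 + 30240 x


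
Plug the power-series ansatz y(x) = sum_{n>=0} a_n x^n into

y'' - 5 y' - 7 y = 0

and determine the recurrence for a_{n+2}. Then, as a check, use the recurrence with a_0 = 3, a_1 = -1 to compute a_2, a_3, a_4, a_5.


Substitute y = sum_n a_n x^n.
y''(x) has coefficient (n+2)(n+1) a_{n+2} at x^n;
-5 y'(x) has coefficient -5 (n+1) a_{n+1} at x^n;
-7 y(x) has coefficient -7 a_n at x^n.
Matching x^n: (n+2)(n+1) a_{n+2} - 5 (n+1) a_{n+1} - 7 a_n = 0.
Thus a_{n+2} = [5 (n+1) a_{n+1} + 7 a_n] / ((n+1)(n+2)).

Check with a_0 = 3, a_1 = -1 (apply the recurrence for n = 0, 1, 2, 3): a_0 = 3, a_1 = -1, a_2 = 8, a_3 = 73/6, a_4 = 159/8, a_5 = 362/15.

a_(n+2) = [5 (n+1) a_(n+1) + 7 a_n] / ((n+1)(n+2)); check: a_0 = 3, a_1 = -1, a_2 = 8, a_3 = 73/6, a_4 = 159/8, a_5 = 362/15


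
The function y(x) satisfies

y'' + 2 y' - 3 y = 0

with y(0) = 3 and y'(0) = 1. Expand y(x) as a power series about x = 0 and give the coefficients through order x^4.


Ansatz: y(x) = sum_{n>=0} a_n x^n, so y'(x) = sum_{n>=1} n a_n x^(n-1) and y''(x) = sum_{n>=2} n(n-1) a_n x^(n-2).
Substitute into P(x) y'' + Q(x) y' + R(x) y = 0 with P(x) = 1, Q(x) = 2, R(x) = -3, and match powers of x.
Initial conditions: a_0 = 3, a_1 = 1.
Setting the coefficient of each power of x to zero and solving order by order (substituting the coefficients already found):
  x^0: 2 a_2 + 2 a_1 - 3 a_0 = 0  ->  2 a_2 = -2 a_1 + 3 a_0 = 7  ->  a_2 = 7/2
  x^1: 6 a_3 + 4 a_2 - 3 a_1 = 0  ->  6 a_3 = -4 a_2 + 3 a_1 = -11  ->  a_3 = -11/6
  x^2: 12 a_4 + 6 a_3 - 3 a_2 = 0  ->  12 a_4 = -6 a_3 + 3 a_2 = 43/2  ->  a_4 = 43/24
Truncated series: y(x) = 3 + x + (7/2) x^2 - (11/6) x^3 + (43/24) x^4 + O(x^5).

a_0 = 3; a_1 = 1; a_2 = 7/2; a_3 = -11/6; a_4 = 43/24


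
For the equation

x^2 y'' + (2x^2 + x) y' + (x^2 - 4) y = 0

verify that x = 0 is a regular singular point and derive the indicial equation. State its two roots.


Divide by x^2 to reach normal form y'' + P_1(x) y' + P_2(x) y = 0 with P_1(x) = 2 + 1/x and P_2(x) = 1 - 4/x^2.
x = 0 is a singular point because the y'-coefficient 2 + 1/x has a pole at x = 0 and the y-coefficient 1 - 4/x^2 has a pole at x = 0.
It is a regular singular point because x P_1(x) = p(x) = 2x + 1 and x^2 P_2(x) = q(x) = x^2 - 4 are polynomials, hence analytic at x = 0.
p(0) = 1,  q(0) = -4.
Indicial equation: r(r-1) + p(0) r + q(0) = 0, i.e. r^2 + (p(0) - 1) r + q(0) = 0, i.e. r^2 - 4 = 0.
Discriminant: (0)^2 - 4(-4) = 16, so r = (0 ± 4)/2.
Solving: r_1 = 2, r_2 = -2.

indicial: r^2 - 4 = 0; roots r_1 = 2, r_2 = -2


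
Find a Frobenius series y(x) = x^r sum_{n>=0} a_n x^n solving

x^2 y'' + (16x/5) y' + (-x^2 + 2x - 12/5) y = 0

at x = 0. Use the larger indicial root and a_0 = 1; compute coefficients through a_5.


Write in Frobenius form y'' + (p(x)/x) y' + (q(x)/x^2) y = 0:
  p(x) = 16/5,  q(x) = -x^2 + 2x - 12/5.
Indicial equation: r(r-1) + (16/5) r + (-12/5) = 0 -> roots r_1 = 4/5, r_2 = -3.
Take r = r_1 = 4/5. Let y(x) = x^r sum_{n>=0} a_n x^n with a_0 = 1.
Substitute y = x^r sum a_n x^n and match x^{r+n}. The recurrence is
  D(n) a_n + 2 a_{n-1} - 1 a_{n-2} = 0,  where D(n) = (r+n)(r+n-1) + (16/5)(r+n) + (-12/5).
  a_n = [-2 a_{n-1} + 1 a_{n-2}] / D(n).
Since the indicial polynomial factors as (r - r_1)(r - r_2), D(n) = (r_1 + n - r_1)(r_1 + n - r_2) = n(n + 19/5).
Evaluating step by step (a_0 = 1):
  n = 1: D(1) = 1(1 + 19/5) = 24/5; numerator = -2(1) = -2; a_1 = (-2)/(24/5) = -5/12
  n = 2: D(2) = 2(2 + 19/5) = 58/5; numerator = -2(-5/12) + 1(1) = 11/6; a_2 = (11/6)/(58/5) = 55/348
  n = 3: D(3) = 3(3 + 19/5) = 102/5; numerator = -2(55/348) + 1(-5/12) = -85/116; a_3 = (-85/116)/(102/5) = -25/696
  n = 4: D(4) = 4(4 + 19/5) = 156/5; numerator = -2(-25/696) + 1(55/348) = 20/87; a_4 = (20/87)/(156/5) = 25/3393
  n = 5: D(5) = 5(5 + 19/5) = 44; numerator = -2(25/3393) + 1(-25/696) = -1375/27144; a_5 = (-1375/27144)/(44) = -125/108576

r = 4/5; a_0 = 1; a_1 = -5/12; a_2 = 55/348; a_3 = -25/696; a_4 = 25/3393; a_5 = -125/108576


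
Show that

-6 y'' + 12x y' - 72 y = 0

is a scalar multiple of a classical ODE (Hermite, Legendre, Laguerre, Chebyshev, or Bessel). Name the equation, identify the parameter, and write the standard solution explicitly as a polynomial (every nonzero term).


All three coefficients share the factor -6; dividing through by -6 gives  y'' - 2x y' + 12 y = 0.
This matches the Hermite equation y'' - 2x y' + 2n y = 0 with 2n = 12, so n = 6; the polynomial solution is H_6(x).
With y = sum_k a_k x^k, matching x^k gives (k+2)(k+1) a_{k+2} = 2(k - n) a_k = 2(k - 6) a_k. The right side vanishes at k = 6, so the series with the parity of 6 terminates at degree 6.
Standard normalization: leading coefficient of H_n is 2^n, so a_6 = 2^6 = 64. Work downward with a_k = (k+1)(k+2) a_{k+2} / (2(k - n)):
  a_4 = (5)(6)(64) / (2(4 - 6)) = 1920/(-4) = -480
  a_2 = (3)(4)(-480) / (2(2 - 6)) = -5760/(-8) = 720
  a_0 = (1)(2)(720) / (2(0 - 6)) = 1440/(-12) = -120
Hence H_6(x) = 64 x^6 - 480 x^4 + 720 x^2 - 120.

H_6(x); series = 64 x^6 - 480 x^4 + 720 x^2 - 120


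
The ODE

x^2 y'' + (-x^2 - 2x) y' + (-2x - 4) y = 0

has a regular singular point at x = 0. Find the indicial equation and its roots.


Divide by x^2 to reach normal form y'' + P_1(x) y' + P_2(x) y = 0 with P_1(x) = -1 - 2/x and P_2(x) = -2/x - 4/x^2.
x = 0 is a singular point because the y'-coefficient -1 - 2/x has a pole at x = 0 and the y-coefficient -2/x - 4/x^2 has a pole at x = 0.
It is a regular singular point because x P_1(x) = p(x) = -x - 2 and x^2 P_2(x) = q(x) = -2x - 4 are polynomials, hence analytic at x = 0.
p(0) = -2,  q(0) = -4.
Indicial equation: r(r-1) + p(0) r + q(0) = 0, i.e. r^2 + (p(0) - 1) r + q(0) = 0, i.e. r^2 - 3 r - 4 = 0.
Discriminant: (-3)^2 - 4(-4) = 25, so r = (3 ± 5)/2.
Solving: r_1 = 4, r_2 = -1.

indicial: r^2 - 3 r - 4 = 0; roots r_1 = 4, r_2 = -1


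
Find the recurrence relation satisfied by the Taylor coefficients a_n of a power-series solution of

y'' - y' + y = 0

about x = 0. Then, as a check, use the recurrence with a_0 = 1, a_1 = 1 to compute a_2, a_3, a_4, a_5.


Substitute y = sum_n a_n x^n.
y''(x) has coefficient (n+2)(n+1) a_{n+2} at x^n;
-y'(x) has coefficient -(n+1) a_{n+1} at x^n;
y(x) has coefficient 1 a_n at x^n.
Matching x^n: (n+2)(n+1) a_{n+2} - (n+1) a_{n+1} + 1 a_n = 0.
Thus a_{n+2} = [(n+1) a_{n+1} - 1 a_n] / ((n+1)(n+2)).

Check with a_0 = 1, a_1 = 1 (apply the recurrence for n = 0, 1, 2, 3): a_0 = 1, a_1 = 1, a_2 = 0, a_3 = -1/6, a_4 = -1/24, a_5 = 0.

a_(n+2) = [(n+1) a_(n+1) - 1 a_n] / ((n+1)(n+2)); check: a_0 = 1, a_1 = 1, a_2 = 0, a_3 = -1/6, a_4 = -1/24, a_5 = 0


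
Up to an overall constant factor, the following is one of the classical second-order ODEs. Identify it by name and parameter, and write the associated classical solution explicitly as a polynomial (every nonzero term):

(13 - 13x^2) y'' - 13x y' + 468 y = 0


All three coefficients share the factor 13; dividing through by 13 gives  (1 - x^2) y'' - x y' + 36 y = 0.
This matches the Chebyshev equation (1 - x^2) y'' - x y' + n^2 y = 0 (note the -x y' term, not -2x y') with n^2 = 36, so n = 6; the polynomial solution is T_6(x).
With y = sum_k a_k x^k, matching x^k gives (k+2)(k+1) a_{k+2} = (k^2 - n^2) a_k = (k - 6)(k + 6) a_k. The right side vanishes at k = 6, so the series with the parity of 6 terminates at degree 6.
Standard normalization: leading coefficient of T_n is 2^(n-1), so a_6 = 2^5 = 32. Work downward with a_k = (k+1)(k+2) a_{k+2} / ((k - 6)(k + 6)):
  a_4 = (5)(6)(32) / ((4 - 6)(4 + 6)) = 960/(-20) = -48
  a_2 = (3)(4)(-48) / ((2 - 6)(2 + 6)) = -576/(-32) = 18
  a_0 = (1)(2)(18) / ((0 - 6)(0 + 6)) = 36/(-36) = -1
Hence T_6(x) = 32 x^6 - 48 x^4 + 18 x^2 - 1.

T_6(x); series = 32 x^6 - 48 x^4 + 18 x^2 - 1


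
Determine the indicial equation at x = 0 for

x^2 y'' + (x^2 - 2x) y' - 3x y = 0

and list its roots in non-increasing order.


Divide by x^2 to reach normal form y'' + P_1(x) y' + P_2(x) y = 0 with P_1(x) = 1 - 2/x and P_2(x) = -3/x.
x = 0 is a singular point because the y'-coefficient 1 - 2/x has a pole at x = 0 and the y-coefficient -3/x has a pole at x = 0.
It is a regular singular point because x P_1(x) = p(x) = x - 2 and x^2 P_2(x) = q(x) = -3x are polynomials, hence analytic at x = 0.
p(0) = -2,  q(0) = 0.
Indicial equation: r(r-1) + p(0) r + q(0) = 0, i.e. r^2 + (p(0) - 1) r + q(0) = 0, i.e. r^2 - 3 r = 0.
Discriminant: (-3)^2 - 4(0) = 9, so r = (3 ± 3)/2.
Solving: r_1 = 3, r_2 = 0.

indicial: r^2 - 3 r = 0; roots r_1 = 3, r_2 = 0


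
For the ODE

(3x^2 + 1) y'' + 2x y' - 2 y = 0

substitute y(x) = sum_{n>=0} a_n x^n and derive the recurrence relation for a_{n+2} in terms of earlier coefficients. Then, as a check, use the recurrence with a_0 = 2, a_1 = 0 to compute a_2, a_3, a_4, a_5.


Substitute y = sum_n a_n x^n.
(1 + 3 x^2) y'' contributes (n+2)(n+1) a_{n+2} + 3 n(n-1) a_n at x^n.
2 x y'(x) contributes 2 n a_n at x^n.
-2 y(x) contributes -2 a_n at x^n.
Matching x^n: (n+2)(n+1) a_{n+2} + (3 n(n-1) + 2 n - 2) a_n = 0.
Thus a_{n+2} = (-3 n(n-1) - 2 n + 2) / ((n+1)(n+2)) * a_n.

Check with a_0 = 2, a_1 = 0 (apply the recurrence for n = 0, 1, 2, 3): a_0 = 2, a_1 = 0, a_2 = 2, a_3 = 0, a_4 = -4/3, a_5 = 0.

a_(n+2) = (-3 n(n-1) - 2 n + 2) / ((n+1)(n+2)) * a_n; check: a_0 = 2, a_1 = 0, a_2 = 2, a_3 = 0, a_4 = -4/3, a_5 = 0


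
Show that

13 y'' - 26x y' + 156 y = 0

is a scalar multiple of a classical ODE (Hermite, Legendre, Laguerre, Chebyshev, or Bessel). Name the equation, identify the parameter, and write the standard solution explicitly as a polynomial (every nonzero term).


All three coefficients share the factor 13; dividing through by 13 gives  y'' - 2x y' + 12 y = 0.
This matches the Hermite equation y'' - 2x y' + 2n y = 0 with 2n = 12, so n = 6; the polynomial solution is H_6(x).
With y = sum_k a_k x^k, matching x^k gives (k+2)(k+1) a_{k+2} = 2(k - n) a_k = 2(k - 6) a_k. The right side vanishes at k = 6, so the series with the parity of 6 terminates at degree 6.
Standard normalization: leading coefficient of H_n is 2^n, so a_6 = 2^6 = 64. Work downward with a_k = (k+1)(k+2) a_{k+2} / (2(k - n)):
  a_4 = (5)(6)(64) / (2(4 - 6)) = 1920/(-4) = -480
  a_2 = (3)(4)(-480) / (2(2 - 6)) = -5760/(-8) = 720
  a_0 = (1)(2)(720) / (2(0 - 6)) = 1440/(-12) = -120
Hence H_6(x) = 64 x^6 - 480 x^4 + 720 x^2 - 120.

H_6(x); series = 64 x^6 - 480 x^4 + 720 x^2 - 120


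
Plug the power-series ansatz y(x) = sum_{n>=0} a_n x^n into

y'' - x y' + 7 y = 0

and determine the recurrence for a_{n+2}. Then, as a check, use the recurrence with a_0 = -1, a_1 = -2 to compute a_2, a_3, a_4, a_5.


Substitute y = sum_n a_n x^n.
y''(x) has coefficient (n+2)(n+1) a_{n+2} at x^n;
-x y'(x) has coefficient -n a_n at x^n (shift);
7 y(x) has coefficient 7 a_n at x^n.
Matching x^n: (n+2)(n+1) a_{n+2} + (-n + 7) a_n = 0.
Thus a_{n+2} = (n - 7) / ((n+1)(n+2)) * a_n.

Check with a_0 = -1, a_1 = -2 (apply the recurrence for n = 0, 1, 2, 3): a_0 = -1, a_1 = -2, a_2 = 7/2, a_3 = 2, a_4 = -35/24, a_5 = -2/5.

a_(n+2) = (n - 7) / ((n+1)(n+2)) * a_n; check: a_0 = -1, a_1 = -2, a_2 = 7/2, a_3 = 2, a_4 = -35/24, a_5 = -2/5


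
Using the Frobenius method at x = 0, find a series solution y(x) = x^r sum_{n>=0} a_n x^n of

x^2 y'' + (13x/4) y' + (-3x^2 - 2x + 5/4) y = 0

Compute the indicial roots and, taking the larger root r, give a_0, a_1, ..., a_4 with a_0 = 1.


Write in Frobenius form y'' + (p(x)/x) y' + (q(x)/x^2) y = 0:
  p(x) = 13/4,  q(x) = -3x^2 - 2x + 5/4.
Indicial equation: r(r-1) + (13/4) r + (5/4) = 0 -> roots r_1 = -1, r_2 = -5/4.
Take r = r_1 = -1. Let y(x) = x^r sum_{n>=0} a_n x^n with a_0 = 1.
Substitute y = x^r sum a_n x^n and match x^{r+n}. The recurrence is
  D(n) a_n - 2 a_{n-1} - 3 a_{n-2} = 0,  where D(n) = (r+n)(r+n-1) + (13/4)(r+n) + (5/4).
  a_n = [2 a_{n-1} + 3 a_{n-2}] / D(n).
Since the indicial polynomial factors as (r - r_1)(r - r_2), D(n) = (r_1 + n - r_1)(r_1 + n - r_2) = n(n + 1/4).
Evaluating step by step (a_0 = 1):
  n = 1: D(1) = 1(1 + 1/4) = 5/4; numerator = 2(1) = 2; a_1 = (2)/(5/4) = 8/5
  n = 2: D(2) = 2(2 + 1/4) = 9/2; numerator = 2(8/5) + 3(1) = 31/5; a_2 = (31/5)/(9/2) = 62/45
  n = 3: D(3) = 3(3 + 1/4) = 39/4; numerator = 2(62/45) + 3(8/5) = 68/9; a_3 = (68/9)/(39/4) = 272/351
  n = 4: D(4) = 4(4 + 1/4) = 17; numerator = 2(272/351) + 3(62/45) = 9974/1755; a_4 = (9974/1755)/(17) = 9974/29835

r = -1; a_0 = 1; a_1 = 8/5; a_2 = 62/45; a_3 = 272/351; a_4 = 9974/29835


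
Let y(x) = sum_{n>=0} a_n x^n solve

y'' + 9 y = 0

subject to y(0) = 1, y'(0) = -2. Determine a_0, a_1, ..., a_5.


Ansatz: y(x) = sum_{n>=0} a_n x^n, so y'(x) = sum_{n>=1} n a_n x^(n-1) and y''(x) = sum_{n>=2} n(n-1) a_n x^(n-2).
Substitute into P(x) y'' + Q(x) y' + R(x) y = 0 with P(x) = 1, Q(x) = 0, R(x) = 9, and match powers of x.
Initial conditions: a_0 = 1, a_1 = -2.
Setting the coefficient of each power of x to zero and solving order by order (substituting the coefficients already found):
  x^0: 2 a_2 + 9 a_0 = 0  ->  2 a_2 = -9 a_0 = -9  ->  a_2 = -9/2
  x^1: 6 a_3 + 9 a_1 = 0  ->  6 a_3 = -9 a_1 = 18  ->  a_3 = 3
  x^2: 12 a_4 + 9 a_2 = 0  ->  12 a_4 = -9 a_2 = 81/2  ->  a_4 = 27/8
  x^3: 20 a_5 + 9 a_3 = 0  ->  20 a_5 = -9 a_3 = -27  ->  a_5 = -27/20
Truncated series: y(x) = 1 - 2 x - (9/2) x^2 + 3 x^3 + (27/8) x^4 - (27/20) x^5 + O(x^6).

a_0 = 1; a_1 = -2; a_2 = -9/2; a_3 = 3; a_4 = 27/8; a_5 = -27/20


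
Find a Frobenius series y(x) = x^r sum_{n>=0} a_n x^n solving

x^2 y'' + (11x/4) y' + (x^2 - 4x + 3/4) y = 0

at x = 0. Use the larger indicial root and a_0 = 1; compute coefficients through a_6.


Write in Frobenius form y'' + (p(x)/x) y' + (q(x)/x^2) y = 0:
  p(x) = 11/4,  q(x) = x^2 - 4x + 3/4.
Indicial equation: r(r-1) + (11/4) r + (3/4) = 0 -> roots r_1 = -3/4, r_2 = -1.
Take r = r_1 = -3/4. Let y(x) = x^r sum_{n>=0} a_n x^n with a_0 = 1.
Substitute y = x^r sum a_n x^n and match x^{r+n}. The recurrence is
  D(n) a_n - 4 a_{n-1} + 1 a_{n-2} = 0,  where D(n) = (r+n)(r+n-1) + (11/4)(r+n) + (3/4).
  a_n = [4 a_{n-1} - 1 a_{n-2}] / D(n).
Since the indicial polynomial factors as (r - r_1)(r - r_2), D(n) = (r_1 + n - r_1)(r_1 + n - r_2) = n(n + 1/4).
Evaluating step by step (a_0 = 1):
  n = 1: D(1) = 1(1 + 1/4) = 5/4; numerator = 4(1) = 4; a_1 = (4)/(5/4) = 16/5
  n = 2: D(2) = 2(2 + 1/4) = 9/2; numerator = 4(16/5) - 1(1) = 59/5; a_2 = (59/5)/(9/2) = 118/45
  n = 3: D(3) = 3(3 + 1/4) = 39/4; numerator = 4(118/45) - 1(16/5) = 328/45; a_3 = (328/45)/(39/4) = 1312/1755
  n = 4: D(4) = 4(4 + 1/4) = 17; numerator = 4(1312/1755) - 1(118/45) = 646/1755; a_4 = (646/1755)/(17) = 38/1755
  n = 5: D(5) = 5(5 + 1/4) = 105/4; numerator = 4(38/1755) - 1(1312/1755) = -232/351; a_5 = (-232/351)/(105/4) = -928/36855
  n = 6: D(6) = 6(6 + 1/4) = 75/2; numerator = 4(-928/36855) - 1(38/1755) = -902/7371; a_6 = (-902/7371)/(75/2) = -1804/552825

r = -3/4; a_0 = 1; a_1 = 16/5; a_2 = 118/45; a_3 = 1312/1755; a_4 = 38/1755; a_5 = -928/36855; a_6 = -1804/552825


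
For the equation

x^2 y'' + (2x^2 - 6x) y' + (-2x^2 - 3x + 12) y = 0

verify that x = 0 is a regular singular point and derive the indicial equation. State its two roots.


Divide by x^2 to reach normal form y'' + P_1(x) y' + P_2(x) y = 0 with P_1(x) = 2 - 6/x and P_2(x) = -2 - 3/x + 12/x^2.
x = 0 is a singular point because the y'-coefficient 2 - 6/x has a pole at x = 0 and the y-coefficient -2 - 3/x + 12/x^2 has a pole at x = 0.
It is a regular singular point because x P_1(x) = p(x) = 2x - 6 and x^2 P_2(x) = q(x) = -2x^2 - 3x + 12 are polynomials, hence analytic at x = 0.
p(0) = -6,  q(0) = 12.
Indicial equation: r(r-1) + p(0) r + q(0) = 0, i.e. r^2 + (p(0) - 1) r + q(0) = 0, i.e. r^2 - 7 r + 12 = 0.
Discriminant: (-7)^2 - 4(12) = 1, so r = (7 ± 1)/2.
Solving: r_1 = 4, r_2 = 3.

indicial: r^2 - 7 r + 12 = 0; roots r_1 = 4, r_2 = 3


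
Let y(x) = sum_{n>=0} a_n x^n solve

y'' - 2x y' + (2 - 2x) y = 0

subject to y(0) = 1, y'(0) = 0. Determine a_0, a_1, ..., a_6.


Ansatz: y(x) = sum_{n>=0} a_n x^n, so y'(x) = sum_{n>=1} n a_n x^(n-1) and y''(x) = sum_{n>=2} n(n-1) a_n x^(n-2).
Substitute into P(x) y'' + Q(x) y' + R(x) y = 0 with P(x) = 1, Q(x) = -2x, R(x) = 2 - 2x, and match powers of x.
Initial conditions: a_0 = 1, a_1 = 0.
Setting the coefficient of each power of x to zero and solving order by order (substituting the coefficients already found):
  x^0: 2 a_2 + 2 a_0 = 0  ->  2 a_2 = -2 a_0 = -2  ->  a_2 = -1
  x^1: 6 a_3 - 2 a_0 = 0  ->  6 a_3 = 2 a_0 = 2  ->  a_3 = 1/3
  x^2: 12 a_4 - 2 a_2 - 2 a_1 = 0  ->  12 a_4 = 2 a_2 + 2 a_1 = -2  ->  a_4 = -1/6
  x^3: 20 a_5 - 4 a_3 - 2 a_2 = 0  ->  20 a_5 = 4 a_3 + 2 a_2 = -2/3  ->  a_5 = -1/30
  x^4: 30 a_6 - 6 a_4 - 2 a_3 = 0  ->  30 a_6 = 6 a_4 + 2 a_3 = -1/3  ->  a_6 = -1/90
Truncated series: y(x) = 1 - x^2 + (1/3) x^3 - (1/6) x^4 - (1/30) x^5 - (1/90) x^6 + O(x^7).

a_0 = 1; a_1 = 0; a_2 = -1; a_3 = 1/3; a_4 = -1/6; a_5 = -1/30; a_6 = -1/90


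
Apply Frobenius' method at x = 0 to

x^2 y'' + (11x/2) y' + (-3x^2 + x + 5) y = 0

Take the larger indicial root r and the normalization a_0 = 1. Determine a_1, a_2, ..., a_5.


Write in Frobenius form y'' + (p(x)/x) y' + (q(x)/x^2) y = 0:
  p(x) = 11/2,  q(x) = -3x^2 + x + 5.
Indicial equation: r(r-1) + (11/2) r + (5) = 0 -> roots r_1 = -2, r_2 = -5/2.
Take r = r_1 = -2. Let y(x) = x^r sum_{n>=0} a_n x^n with a_0 = 1.
Substitute y = x^r sum a_n x^n and match x^{r+n}. The recurrence is
  D(n) a_n + 1 a_{n-1} - 3 a_{n-2} = 0,  where D(n) = (r+n)(r+n-1) + (11/2)(r+n) + (5).
  a_n = [-1 a_{n-1} + 3 a_{n-2}] / D(n).
Since the indicial polynomial factors as (r - r_1)(r - r_2), D(n) = (r_1 + n - r_1)(r_1 + n - r_2) = n(n + 1/2).
Evaluating step by step (a_0 = 1):
  n = 1: D(1) = 1(1 + 1/2) = 3/2; numerator = -1(1) = -1; a_1 = (-1)/(3/2) = -2/3
  n = 2: D(2) = 2(2 + 1/2) = 5; numerator = -1(-2/3) + 3(1) = 11/3; a_2 = (11/3)/(5) = 11/15
  n = 3: D(3) = 3(3 + 1/2) = 21/2; numerator = -1(11/15) + 3(-2/3) = -41/15; a_3 = (-41/15)/(21/2) = -82/315
  n = 4: D(4) = 4(4 + 1/2) = 18; numerator = -1(-82/315) + 3(11/15) = 155/63; a_4 = (155/63)/(18) = 155/1134
  n = 5: D(5) = 5(5 + 1/2) = 55/2; numerator = -1(155/1134) + 3(-82/315) = -5203/5670; a_5 = (-5203/5670)/(55/2) = -473/14175

r = -2; a_0 = 1; a_1 = -2/3; a_2 = 11/15; a_3 = -82/315; a_4 = 155/1134; a_5 = -473/14175


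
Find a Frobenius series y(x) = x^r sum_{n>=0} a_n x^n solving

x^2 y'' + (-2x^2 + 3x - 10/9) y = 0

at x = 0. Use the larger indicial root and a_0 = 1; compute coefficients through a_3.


Write in Frobenius form y'' + (p(x)/x) y' + (q(x)/x^2) y = 0:
  p(x) = 0,  q(x) = -2x^2 + 3x - 10/9.
Indicial equation: r(r-1) + (0) r + (-10/9) = 0 -> roots r_1 = 5/3, r_2 = -2/3.
Take r = r_1 = 5/3. Let y(x) = x^r sum_{n>=0} a_n x^n with a_0 = 1.
Substitute y = x^r sum a_n x^n and match x^{r+n}. The recurrence is
  D(n) a_n + 3 a_{n-1} - 2 a_{n-2} = 0,  where D(n) = (r+n)(r+n-1) + (0)(r+n) + (-10/9).
  a_n = [-3 a_{n-1} + 2 a_{n-2}] / D(n).
Since the indicial polynomial factors as (r - r_1)(r - r_2), D(n) = (r_1 + n - r_1)(r_1 + n - r_2) = n(n + 7/3).
Evaluating step by step (a_0 = 1):
  n = 1: D(1) = 1(1 + 7/3) = 10/3; numerator = -3(1) = -3; a_1 = (-3)/(10/3) = -9/10
  n = 2: D(2) = 2(2 + 7/3) = 26/3; numerator = -3(-9/10) + 2(1) = 47/10; a_2 = (47/10)/(26/3) = 141/260
  n = 3: D(3) = 3(3 + 7/3) = 16; numerator = -3(141/260) + 2(-9/10) = -891/260; a_3 = (-891/260)/(16) = -891/4160

r = 5/3; a_0 = 1; a_1 = -9/10; a_2 = 141/260; a_3 = -891/4160


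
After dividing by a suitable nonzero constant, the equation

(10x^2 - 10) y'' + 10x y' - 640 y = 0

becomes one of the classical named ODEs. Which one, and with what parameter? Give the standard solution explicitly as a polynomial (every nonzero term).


All three coefficients share the factor -10; dividing through by -10 gives  (1 - x^2) y'' - x y' + 64 y = 0.
This matches the Chebyshev equation (1 - x^2) y'' - x y' + n^2 y = 0 (note the -x y' term, not -2x y') with n^2 = 64, so n = 8; the polynomial solution is T_8(x).
With y = sum_k a_k x^k, matching x^k gives (k+2)(k+1) a_{k+2} = (k^2 - n^2) a_k = (k - 8)(k + 8) a_k. The right side vanishes at k = 8, so the series with the parity of 8 terminates at degree 8.
Standard normalization: leading coefficient of T_n is 2^(n-1), so a_8 = 2^7 = 128. Work downward with a_k = (k+1)(k+2) a_{k+2} / ((k - 8)(k + 8)):
  a_6 = (7)(8)(128) / ((6 - 8)(6 + 8)) = 7168/(-28) = -256
  a_4 = (5)(6)(-256) / ((4 - 8)(4 + 8)) = -7680/(-48) = 160
  a_2 = (3)(4)(160) / ((2 - 8)(2 + 8)) = 1920/(-60) = -32
  a_0 = (1)(2)(-32) / ((0 - 8)(0 + 8)) = -64/(-64) = 1
Hence T_8(x) = 128 x^8 - 256 x^6 + 160 x^4 - 32 x^2 + 1.

T_8(x); series = 128 x^8 - 256 x^6 + 160 x^4 - 32 x^2 + 1


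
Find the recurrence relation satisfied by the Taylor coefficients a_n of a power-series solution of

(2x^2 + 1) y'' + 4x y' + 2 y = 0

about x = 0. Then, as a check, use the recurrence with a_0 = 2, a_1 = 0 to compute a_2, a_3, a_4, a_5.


Substitute y = sum_n a_n x^n.
(1 + 2 x^2) y'' contributes (n+2)(n+1) a_{n+2} + 2 n(n-1) a_n at x^n.
4 x y'(x) contributes 4 n a_n at x^n.
2 y(x) contributes 2 a_n at x^n.
Matching x^n: (n+2)(n+1) a_{n+2} + (2 n(n-1) + 4 n + 2) a_n = 0.
Thus a_{n+2} = (-2 n(n-1) - 4 n - 2) / ((n+1)(n+2)) * a_n.

Check with a_0 = 2, a_1 = 0 (apply the recurrence for n = 0, 1, 2, 3): a_0 = 2, a_1 = 0, a_2 = -2, a_3 = 0, a_4 = 7/3, a_5 = 0.

a_(n+2) = (-2 n(n-1) - 4 n - 2) / ((n+1)(n+2)) * a_n; check: a_0 = 2, a_1 = 0, a_2 = -2, a_3 = 0, a_4 = 7/3, a_5 = 0


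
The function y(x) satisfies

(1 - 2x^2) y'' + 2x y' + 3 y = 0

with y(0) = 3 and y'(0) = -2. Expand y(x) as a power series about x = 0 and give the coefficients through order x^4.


Ansatz: y(x) = sum_{n>=0} a_n x^n, so y'(x) = sum_{n>=1} n a_n x^(n-1) and y''(x) = sum_{n>=2} n(n-1) a_n x^(n-2).
Substitute into P(x) y'' + Q(x) y' + R(x) y = 0 with P(x) = 1 - 2x^2, Q(x) = 2x, R(x) = 3, and match powers of x.
Initial conditions: a_0 = 3, a_1 = -2.
Setting the coefficient of each power of x to zero and solving order by order (substituting the coefficients already found):
  x^0: 2 a_2 + 3 a_0 = 0  ->  2 a_2 = -3 a_0 = -9  ->  a_2 = -9/2
  x^1: 6 a_3 + 5 a_1 = 0  ->  6 a_3 = -5 a_1 = 10  ->  a_3 = 5/3
  x^2: 12 a_4 + 3 a_2 = 0  ->  12 a_4 = -3 a_2 = 27/2  ->  a_4 = 9/8
Truncated series: y(x) = 3 - 2 x - (9/2) x^2 + (5/3) x^3 + (9/8) x^4 + O(x^5).

a_0 = 3; a_1 = -2; a_2 = -9/2; a_3 = 5/3; a_4 = 9/8


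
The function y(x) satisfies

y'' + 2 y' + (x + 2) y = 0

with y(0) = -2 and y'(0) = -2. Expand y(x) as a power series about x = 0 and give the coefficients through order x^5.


Ansatz: y(x) = sum_{n>=0} a_n x^n, so y'(x) = sum_{n>=1} n a_n x^(n-1) and y''(x) = sum_{n>=2} n(n-1) a_n x^(n-2).
Substitute into P(x) y'' + Q(x) y' + R(x) y = 0 with P(x) = 1, Q(x) = 2, R(x) = x + 2, and match powers of x.
Initial conditions: a_0 = -2, a_1 = -2.
Setting the coefficient of each power of x to zero and solving order by order (substituting the coefficients already found):
  x^0: 2 a_2 + 2 a_1 + 2 a_0 = 0  ->  2 a_2 = -2 a_1 - 2 a_0 = 8  ->  a_2 = 4
  x^1: 6 a_3 + 4 a_2 + 2 a_1 + a_0 = 0  ->  6 a_3 = -4 a_2 - 2 a_1 - a_0 = -10  ->  a_3 = -5/3
  x^2: 12 a_4 + 6 a_3 + 2 a_2 + a_1 = 0  ->  12 a_4 = -6 a_3 - 2 a_2 - a_1 = 4  ->  a_4 = 1/3
  x^3: 20 a_5 + 8 a_4 + 2 a_3 + a_2 = 0  ->  20 a_5 = -8 a_4 - 2 a_3 - a_2 = -10/3  ->  a_5 = -1/6
Truncated series: y(x) = -2 - 2 x + 4 x^2 - (5/3) x^3 + (1/3) x^4 - (1/6) x^5 + O(x^6).

a_0 = -2; a_1 = -2; a_2 = 4; a_3 = -5/3; a_4 = 1/3; a_5 = -1/6


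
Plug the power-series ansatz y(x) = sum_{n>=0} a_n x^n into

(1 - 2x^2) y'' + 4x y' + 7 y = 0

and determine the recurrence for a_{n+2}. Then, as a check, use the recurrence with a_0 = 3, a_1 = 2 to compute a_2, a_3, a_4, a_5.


Substitute y = sum_n a_n x^n.
(1 - 2 x^2) y'' contributes (n+2)(n+1) a_{n+2} - 2 n(n-1) a_n at x^n.
4 x y'(x) contributes 4 n a_n at x^n.
7 y(x) contributes 7 a_n at x^n.
Matching x^n: (n+2)(n+1) a_{n+2} + (-2 n(n-1) + 4 n + 7) a_n = 0.
Thus a_{n+2} = (2 n(n-1) - 4 n - 7) / ((n+1)(n+2)) * a_n.

Check with a_0 = 3, a_1 = 2 (apply the recurrence for n = 0, 1, 2, 3): a_0 = 3, a_1 = 2, a_2 = -21/2, a_3 = -11/3, a_4 = 77/8, a_5 = 77/60.

a_(n+2) = (2 n(n-1) - 4 n - 7) / ((n+1)(n+2)) * a_n; check: a_0 = 3, a_1 = 2, a_2 = -21/2, a_3 = -11/3, a_4 = 77/8, a_5 = 77/60


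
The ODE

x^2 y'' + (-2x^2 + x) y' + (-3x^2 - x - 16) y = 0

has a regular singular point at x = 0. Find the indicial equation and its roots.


Divide by x^2 to reach normal form y'' + P_1(x) y' + P_2(x) y = 0 with P_1(x) = -2 + 1/x and P_2(x) = -3 - 1/x - 16/x^2.
x = 0 is a singular point because the y'-coefficient -2 + 1/x has a pole at x = 0 and the y-coefficient -3 - 1/x - 16/x^2 has a pole at x = 0.
It is a regular singular point because x P_1(x) = p(x) = 1 - 2x and x^2 P_2(x) = q(x) = -3x^2 - x - 16 are polynomials, hence analytic at x = 0.
p(0) = 1,  q(0) = -16.
Indicial equation: r(r-1) + p(0) r + q(0) = 0, i.e. r^2 + (p(0) - 1) r + q(0) = 0, i.e. r^2 - 16 = 0.
Discriminant: (0)^2 - 4(-16) = 64, so r = (0 ± 8)/2.
Solving: r_1 = 4, r_2 = -4.

indicial: r^2 - 16 = 0; roots r_1 = 4, r_2 = -4


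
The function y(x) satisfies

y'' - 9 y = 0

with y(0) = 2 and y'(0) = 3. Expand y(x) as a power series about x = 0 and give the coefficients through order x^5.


Ansatz: y(x) = sum_{n>=0} a_n x^n, so y'(x) = sum_{n>=1} n a_n x^(n-1) and y''(x) = sum_{n>=2} n(n-1) a_n x^(n-2).
Substitute into P(x) y'' + Q(x) y' + R(x) y = 0 with P(x) = 1, Q(x) = 0, R(x) = -9, and match powers of x.
Initial conditions: a_0 = 2, a_1 = 3.
Setting the coefficient of each power of x to zero and solving order by order (substituting the coefficients already found):
  x^0: 2 a_2 - 9 a_0 = 0  ->  2 a_2 = 9 a_0 = 18  ->  a_2 = 9
  x^1: 6 a_3 - 9 a_1 = 0  ->  6 a_3 = 9 a_1 = 27  ->  a_3 = 9/2
  x^2: 12 a_4 - 9 a_2 = 0  ->  12 a_4 = 9 a_2 = 81  ->  a_4 = 27/4
  x^3: 20 a_5 - 9 a_3 = 0  ->  20 a_5 = 9 a_3 = 81/2  ->  a_5 = 81/40
Truncated series: y(x) = 2 + 3 x + 9 x^2 + (9/2) x^3 + (27/4) x^4 + (81/40) x^5 + O(x^6).

a_0 = 2; a_1 = 3; a_2 = 9; a_3 = 9/2; a_4 = 27/4; a_5 = 81/40


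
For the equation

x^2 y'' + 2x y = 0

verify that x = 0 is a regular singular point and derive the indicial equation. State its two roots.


Divide by x^2 to reach normal form y'' + P_1(x) y' + P_2(x) y = 0 with P_1(x) = 0 and P_2(x) = 2/x.
x = 0 is a singular point because the y-coefficient 2/x has a pole at x = 0.
It is a regular singular point because x P_1(x) = p(x) = 0 and x^2 P_2(x) = q(x) = 2x are polynomials, hence analytic at x = 0.
p(0) = 0,  q(0) = 0.
Indicial equation: r(r-1) + p(0) r + q(0) = 0, i.e. r^2 + (p(0) - 1) r + q(0) = 0, i.e. r^2 - 1 r = 0.
Discriminant: (-1)^2 - 4(0) = 1, so r = (1 ± 1)/2.
Solving: r_1 = 1, r_2 = 0.

indicial: r^2 - 1 r = 0; roots r_1 = 1, r_2 = 0


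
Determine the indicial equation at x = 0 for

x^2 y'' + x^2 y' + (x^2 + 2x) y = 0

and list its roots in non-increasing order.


Divide by x^2 to reach normal form y'' + P_1(x) y' + P_2(x) y = 0 with P_1(x) = 1 and P_2(x) = 1 + 2/x.
x = 0 is a singular point because the y-coefficient 1 + 2/x has a pole at x = 0.
It is a regular singular point because x P_1(x) = p(x) = x and x^2 P_2(x) = q(x) = x^2 + 2x are polynomials, hence analytic at x = 0.
p(0) = 0,  q(0) = 0.
Indicial equation: r(r-1) + p(0) r + q(0) = 0, i.e. r^2 + (p(0) - 1) r + q(0) = 0, i.e. r^2 - 1 r = 0.
Discriminant: (-1)^2 - 4(0) = 1, so r = (1 ± 1)/2.
Solving: r_1 = 1, r_2 = 0.

indicial: r^2 - 1 r = 0; roots r_1 = 1, r_2 = 0


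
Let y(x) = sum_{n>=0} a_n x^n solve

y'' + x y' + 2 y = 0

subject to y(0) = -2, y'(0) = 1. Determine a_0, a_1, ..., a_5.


Ansatz: y(x) = sum_{n>=0} a_n x^n, so y'(x) = sum_{n>=1} n a_n x^(n-1) and y''(x) = sum_{n>=2} n(n-1) a_n x^(n-2).
Substitute into P(x) y'' + Q(x) y' + R(x) y = 0 with P(x) = 1, Q(x) = x, R(x) = 2, and match powers of x.
Initial conditions: a_0 = -2, a_1 = 1.
Setting the coefficient of each power of x to zero and solving order by order (substituting the coefficients already found):
  x^0: 2 a_2 + 2 a_0 = 0  ->  2 a_2 = -2 a_0 = 4  ->  a_2 = 2
  x^1: 6 a_3 + 3 a_1 = 0  ->  6 a_3 = -3 a_1 = -3  ->  a_3 = -1/2
  x^2: 12 a_4 + 4 a_2 = 0  ->  12 a_4 = -4 a_2 = -8  ->  a_4 = -2/3
  x^3: 20 a_5 + 5 a_3 = 0  ->  20 a_5 = -5 a_3 = 5/2  ->  a_5 = 1/8
Truncated series: y(x) = -2 + x + 2 x^2 - (1/2) x^3 - (2/3) x^4 + (1/8) x^5 + O(x^6).

a_0 = -2; a_1 = 1; a_2 = 2; a_3 = -1/2; a_4 = -2/3; a_5 = 1/8


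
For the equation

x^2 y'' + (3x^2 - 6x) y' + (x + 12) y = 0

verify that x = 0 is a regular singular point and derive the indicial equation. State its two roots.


Divide by x^2 to reach normal form y'' + P_1(x) y' + P_2(x) y = 0 with P_1(x) = 3 - 6/x and P_2(x) = 1/x + 12/x^2.
x = 0 is a singular point because the y'-coefficient 3 - 6/x has a pole at x = 0 and the y-coefficient 1/x + 12/x^2 has a pole at x = 0.
It is a regular singular point because x P_1(x) = p(x) = 3x - 6 and x^2 P_2(x) = q(x) = x + 12 are polynomials, hence analytic at x = 0.
p(0) = -6,  q(0) = 12.
Indicial equation: r(r-1) + p(0) r + q(0) = 0, i.e. r^2 + (p(0) - 1) r + q(0) = 0, i.e. r^2 - 7 r + 12 = 0.
Discriminant: (-7)^2 - 4(12) = 1, so r = (7 ± 1)/2.
Solving: r_1 = 4, r_2 = 3.

indicial: r^2 - 7 r + 12 = 0; roots r_1 = 4, r_2 = 3


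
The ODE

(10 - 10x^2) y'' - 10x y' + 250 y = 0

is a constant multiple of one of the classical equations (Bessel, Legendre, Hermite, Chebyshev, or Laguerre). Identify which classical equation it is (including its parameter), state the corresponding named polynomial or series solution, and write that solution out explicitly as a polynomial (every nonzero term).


All three coefficients share the factor 10; dividing through by 10 gives  (1 - x^2) y'' - x y' + 25 y = 0.
This matches the Chebyshev equation (1 - x^2) y'' - x y' + n^2 y = 0 (note the -x y' term, not -2x y') with n^2 = 25, so n = 5; the polynomial solution is T_5(x).
With y = sum_k a_k x^k, matching x^k gives (k+2)(k+1) a_{k+2} = (k^2 - n^2) a_k = (k - 5)(k + 5) a_k. The right side vanishes at k = 5, so the series with the parity of 5 terminates at degree 5.
Standard normalization: leading coefficient of T_n is 2^(n-1), so a_5 = 2^4 = 16. Work downward with a_k = (k+1)(k+2) a_{k+2} / ((k - 5)(k + 5)):
  a_3 = (4)(5)(16) / ((3 - 5)(3 + 5)) = 320/(-16) = -20
  a_1 = (2)(3)(-20) / ((1 - 5)(1 + 5)) = -120/(-24) = 5
Hence T_5(x) = 16 x^5 - 20 x^3 + 5 x.

T_5(x); series = 16 x^5 - 20 x^3 + 5 x


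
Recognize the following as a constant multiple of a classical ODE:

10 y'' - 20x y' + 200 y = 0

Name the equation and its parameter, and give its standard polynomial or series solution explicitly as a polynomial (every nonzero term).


All three coefficients share the factor 10; dividing through by 10 gives  y'' - 2x y' + 20 y = 0.
This matches the Hermite equation y'' - 2x y' + 2n y = 0 with 2n = 20, so n = 10; the polynomial solution is H_10(x).
With y = sum_k a_k x^k, matching x^k gives (k+2)(k+1) a_{k+2} = 2(k - n) a_k = 2(k - 10) a_k. The right side vanishes at k = 10, so the series with the parity of 10 terminates at degree 10.
Standard normalization: leading coefficient of H_n is 2^n, so a_10 = 2^10 = 1024. Work downward with a_k = (k+1)(k+2) a_{k+2} / (2(k - n)):
  a_8 = (9)(10)(1024) / (2(8 - 10)) = 92160/(-4) = -23040
  a_6 = (7)(8)(-23040) / (2(6 - 10)) = -1290240/(-8) = 161280
  a_4 = (5)(6)(161280) / (2(4 - 10)) = 4838400/(-12) = -403200
  a_2 = (3)(4)(-403200) / (2(2 - 10)) = -4838400/(-16) = 302400
  a_0 = (1)(2)(302400) / (2(0 - 10)) = 604800/(-20) = -30240
Hence H_10(x) = 1024 x^10 - 23040 x^8 + 161280 x^6 - 403200 x^4 + 302400 x^2 - 30240.

H_10(x); series = 1024 x^10 - 23040 x^8 + 161280 x^6 - 403200 x^4 + 302400 x^2 - 30240


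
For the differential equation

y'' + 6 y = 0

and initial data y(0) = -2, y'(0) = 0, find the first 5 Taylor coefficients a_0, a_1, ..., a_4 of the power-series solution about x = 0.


Ansatz: y(x) = sum_{n>=0} a_n x^n, so y'(x) = sum_{n>=1} n a_n x^(n-1) and y''(x) = sum_{n>=2} n(n-1) a_n x^(n-2).
Substitute into P(x) y'' + Q(x) y' + R(x) y = 0 with P(x) = 1, Q(x) = 0, R(x) = 6, and match powers of x.
Initial conditions: a_0 = -2, a_1 = 0.
Setting the coefficient of each power of x to zero and solving order by order (substituting the coefficients already found):
  x^0: 2 a_2 + 6 a_0 = 0  ->  2 a_2 = -6 a_0 = 12  ->  a_2 = 6
  x^1: 6 a_3 + 6 a_1 = 0  ->  6 a_3 = -6 a_1 = 0  ->  a_3 = 0
  x^2: 12 a_4 + 6 a_2 = 0  ->  12 a_4 = -6 a_2 = -36  ->  a_4 = -3
Truncated series: y(x) = -2 + 6 x^2 - 3 x^4 + O(x^5).

a_0 = -2; a_1 = 0; a_2 = 6; a_3 = 0; a_4 = -3


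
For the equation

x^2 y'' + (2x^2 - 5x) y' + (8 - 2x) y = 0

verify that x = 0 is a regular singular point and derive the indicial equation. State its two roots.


Divide by x^2 to reach normal form y'' + P_1(x) y' + P_2(x) y = 0 with P_1(x) = 2 - 5/x and P_2(x) = -2/x + 8/x^2.
x = 0 is a singular point because the y'-coefficient 2 - 5/x has a pole at x = 0 and the y-coefficient -2/x + 8/x^2 has a pole at x = 0.
It is a regular singular point because x P_1(x) = p(x) = 2x - 5 and x^2 P_2(x) = q(x) = 8 - 2x are polynomials, hence analytic at x = 0.
p(0) = -5,  q(0) = 8.
Indicial equation: r(r-1) + p(0) r + q(0) = 0, i.e. r^2 + (p(0) - 1) r + q(0) = 0, i.e. r^2 - 6 r + 8 = 0.
Discriminant: (-6)^2 - 4(8) = 4, so r = (6 ± 2)/2.
Solving: r_1 = 4, r_2 = 2.

indicial: r^2 - 6 r + 8 = 0; roots r_1 = 4, r_2 = 2


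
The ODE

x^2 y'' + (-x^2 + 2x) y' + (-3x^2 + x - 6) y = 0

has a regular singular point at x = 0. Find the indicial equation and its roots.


Divide by x^2 to reach normal form y'' + P_1(x) y' + P_2(x) y = 0 with P_1(x) = -1 + 2/x and P_2(x) = -3 + 1/x - 6/x^2.
x = 0 is a singular point because the y'-coefficient -1 + 2/x has a pole at x = 0 and the y-coefficient -3 + 1/x - 6/x^2 has a pole at x = 0.
It is a regular singular point because x P_1(x) = p(x) = 2 - x and x^2 P_2(x) = q(x) = -3x^2 + x - 6 are polynomials, hence analytic at x = 0.
p(0) = 2,  q(0) = -6.
Indicial equation: r(r-1) + p(0) r + q(0) = 0, i.e. r^2 + (p(0) - 1) r + q(0) = 0, i.e. r^2 + 1 r - 6 = 0.
Discriminant: (1)^2 - 4(-6) = 25, so r = (-1 ± 5)/2.
Solving: r_1 = 2, r_2 = -3.

indicial: r^2 + 1 r - 6 = 0; roots r_1 = 2, r_2 = -3


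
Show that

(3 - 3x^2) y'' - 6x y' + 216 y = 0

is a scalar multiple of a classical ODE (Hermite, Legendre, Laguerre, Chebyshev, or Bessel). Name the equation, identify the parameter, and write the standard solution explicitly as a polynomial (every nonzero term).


All three coefficients share the factor 3; dividing through by 3 gives  (1 - x^2) y'' - 2x y' + 72 y = 0.
This matches the Legendre equation (1 - x^2) y'' - 2x y' + n(n+1) y = 0 (note the -2x y' term) with n(n+1) = 72, so n = 8; the polynomial solution is P_8(x).
With y = sum_k a_k x^k, matching x^k gives (k+2)(k+1) a_{k+2} = [k(k+1) - n(n+1)] a_k = (k - 8)(k + 9) a_k. The right side vanishes at k = 8, so the series with the parity of 8 terminates at degree 8.
Standard normalization (P_n(1) = 1): leading coefficient (2n)!/(2^n (n!)^2) = 20922789888000/(256*1625702400) = 6435/128, so a_8 = 6435/128. Work downward with a_k = (k+1)(k+2) a_{k+2} / ((k - 8)(k + 9)):
  a_6 = (7)(8)(6435/128) / ((6 - 8)(6 + 9)) = (45045/16)/(-30) = -3003/32
  a_4 = (5)(6)(-3003/32) / ((4 - 8)(4 + 9)) = (-45045/16)/(-52) = 3465/64
  a_2 = (3)(4)(3465/64) / ((2 - 8)(2 + 9)) = (10395/16)/(-66) = -315/32
  a_0 = (1)(2)(-315/32) / ((0 - 8)(0 + 9)) = (-315/16)/(-72) = 35/128
Hence P_8(x) = 6435 x^8/128 - 3003 x^6/32 + 3465 x^4/64 - 315 x^2/32 + 35/128.

P_8(x); series = 6435 x^8/128 - 3003 x^6/32 + 3465 x^4/64 - 315 x^2/32 + 35/128


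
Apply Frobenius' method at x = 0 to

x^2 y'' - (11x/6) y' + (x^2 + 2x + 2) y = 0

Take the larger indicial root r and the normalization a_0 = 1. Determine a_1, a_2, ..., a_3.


Write in Frobenius form y'' + (p(x)/x) y' + (q(x)/x^2) y = 0:
  p(x) = -11/6,  q(x) = x^2 + 2x + 2.
Indicial equation: r(r-1) + (-11/6) r + (2) = 0 -> roots r_1 = 3/2, r_2 = 4/3.
Take r = r_1 = 3/2. Let y(x) = x^r sum_{n>=0} a_n x^n with a_0 = 1.
Substitute y = x^r sum a_n x^n and match x^{r+n}. The recurrence is
  D(n) a_n + 2 a_{n-1} + 1 a_{n-2} = 0,  where D(n) = (r+n)(r+n-1) + (-11/6)(r+n) + (2).
  a_n = [-2 a_{n-1} - 1 a_{n-2}] / D(n).
Since the indicial polynomial factors as (r - r_1)(r - r_2), D(n) = (r_1 + n - r_1)(r_1 + n - r_2) = n(n + 1/6).
Evaluating step by step (a_0 = 1):
  n = 1: D(1) = 1(1 + 1/6) = 7/6; numerator = -2(1) = -2; a_1 = (-2)/(7/6) = -12/7
  n = 2: D(2) = 2(2 + 1/6) = 13/3; numerator = -2(-12/7) - 1(1) = 17/7; a_2 = (17/7)/(13/3) = 51/91
  n = 3: D(3) = 3(3 + 1/6) = 19/2; numerator = -2(51/91) - 1(-12/7) = 54/91; a_3 = (54/91)/(19/2) = 108/1729

r = 3/2; a_0 = 1; a_1 = -12/7; a_2 = 51/91; a_3 = 108/1729
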